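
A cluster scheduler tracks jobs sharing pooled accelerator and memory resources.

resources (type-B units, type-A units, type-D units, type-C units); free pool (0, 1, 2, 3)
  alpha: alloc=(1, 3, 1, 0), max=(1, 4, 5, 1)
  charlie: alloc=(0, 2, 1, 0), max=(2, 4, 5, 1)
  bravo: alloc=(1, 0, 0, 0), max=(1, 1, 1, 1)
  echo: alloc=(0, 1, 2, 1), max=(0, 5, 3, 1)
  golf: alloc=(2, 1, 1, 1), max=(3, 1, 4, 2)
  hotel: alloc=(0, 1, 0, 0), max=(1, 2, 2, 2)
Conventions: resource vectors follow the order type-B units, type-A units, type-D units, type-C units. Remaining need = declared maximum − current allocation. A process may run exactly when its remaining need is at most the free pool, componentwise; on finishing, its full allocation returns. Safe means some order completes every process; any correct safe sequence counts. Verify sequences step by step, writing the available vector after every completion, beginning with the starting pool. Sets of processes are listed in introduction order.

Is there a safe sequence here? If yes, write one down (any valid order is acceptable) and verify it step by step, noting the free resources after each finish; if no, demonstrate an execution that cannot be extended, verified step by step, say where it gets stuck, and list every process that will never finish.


UNSAFE — no complete ordering exists.
Key observation: after bravo, hotel the pool peaks at (1, 2, 2, 3), and each blocked process is short somewhere: alpha on type-D units; charlie on type-B units, type-D units; echo on type-A units; golf on type-D units.
Going as far as possible: bravo, hotel; after that, nothing fits. Step-by-step check:
  pool = (0, 1, 2, 3)
  bravo: need (0, 1, 1, 1) fits (0, 1, 2, 3); releases (1, 0, 0, 0), pool now (1, 1, 2, 3)
  hotel: need (1, 1, 2, 2) fits (1, 1, 2, 3); releases (0, 1, 0, 0), pool now (1, 2, 2, 3)
  alpha cannot run: need (0, 1, 4, 1) vs free (1, 2, 2, 3) (insufficient type-D units)
  charlie cannot run: need (2, 2, 4, 1) vs free (1, 2, 2, 3) (insufficient type-B units and type-D units)
  echo cannot run: need (0, 4, 1, 0) vs free (1, 2, 2, 3) (insufficient type-A units)
  golf cannot run: need (1, 0, 3, 1) vs free (1, 2, 2, 3) (insufficient type-D units)
Permanently blocked: alpha, charlie, echo and golf.


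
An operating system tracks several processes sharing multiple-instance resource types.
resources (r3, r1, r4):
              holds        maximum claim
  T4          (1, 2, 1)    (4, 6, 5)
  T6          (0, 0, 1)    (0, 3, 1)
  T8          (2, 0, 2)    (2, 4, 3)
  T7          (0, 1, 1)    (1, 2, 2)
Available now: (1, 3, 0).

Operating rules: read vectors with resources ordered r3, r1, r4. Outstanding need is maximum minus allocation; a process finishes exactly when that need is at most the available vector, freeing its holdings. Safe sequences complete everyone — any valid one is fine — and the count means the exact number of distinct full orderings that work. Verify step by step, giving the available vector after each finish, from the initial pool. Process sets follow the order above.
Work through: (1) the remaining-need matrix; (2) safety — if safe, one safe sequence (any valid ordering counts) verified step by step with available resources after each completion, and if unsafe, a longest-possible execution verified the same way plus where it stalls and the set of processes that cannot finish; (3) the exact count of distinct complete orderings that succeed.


(1) Remaining need (order r3, r1, r4):
  T4: (3, 4, 4)
  T6: (0, 3, 0)
  T8: (0, 4, 1)
  T7: (1, 1, 1)
(2) SAFE, for example via the order T6, T7, T8, T4.
Key observation: T6 marks the first exact bind of the order: its need (0, 3, 0) fits the free (1, 3, 0) with zero slack on a requested resource.
Step-by-step check:
  pool = (1, 3, 0)
  T6: need (0, 3, 0) fits (1, 3, 0); releases (0, 0, 1), pool now (1, 3, 1)
  T7: need (1, 1, 1) fits (1, 3, 1); releases (0, 1, 1), pool now (1, 4, 2)
  T8: need (0, 4, 1) fits (1, 4, 2); releases (2, 0, 2), pool now (3, 4, 4)
  T4: need (3, 4, 4) fits (3, 4, 4); releases (1, 2, 1), pool now (4, 6, 5)
(3) The exact count: 1 of the possible complete orderings is a safe sequence.


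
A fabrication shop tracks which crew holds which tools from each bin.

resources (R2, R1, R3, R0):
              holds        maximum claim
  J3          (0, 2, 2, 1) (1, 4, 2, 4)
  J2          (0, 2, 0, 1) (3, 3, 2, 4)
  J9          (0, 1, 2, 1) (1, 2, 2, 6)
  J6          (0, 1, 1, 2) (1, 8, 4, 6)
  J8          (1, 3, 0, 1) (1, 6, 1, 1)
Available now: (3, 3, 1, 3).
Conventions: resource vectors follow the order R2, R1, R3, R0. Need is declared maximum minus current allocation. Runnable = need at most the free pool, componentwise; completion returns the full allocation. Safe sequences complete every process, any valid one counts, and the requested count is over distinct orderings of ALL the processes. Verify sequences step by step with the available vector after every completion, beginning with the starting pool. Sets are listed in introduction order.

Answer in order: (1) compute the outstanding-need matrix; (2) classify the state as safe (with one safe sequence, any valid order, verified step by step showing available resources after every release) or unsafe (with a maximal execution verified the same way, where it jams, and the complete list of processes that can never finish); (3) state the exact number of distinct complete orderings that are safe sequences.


(1) Outstanding need per process (order R2, R1, R3, R0):
  J3: (1, 2, 0, 3)
  J2: (3, 1, 2, 3)
  J9: (1, 1, 0, 5)
  J6: (1, 7, 3, 4)
  J8: (0, 3, 1, 0)
(2) The state is SAFE; one workable sequence: J3, J2, J6, J9, J8.
Key observation: the first exact fit in this order is J3 — it needs (1, 2, 0, 3) with (3, 3, 1, 3) free, meeting a requested resource to the last unit.
Verifying each step:
  pool = (3, 3, 1, 3)
  J3 needs (1, 2, 0, 3) <= (3, 3, 1, 3) -> finishes; pool += (0, 2, 2, 1) = (3, 5, 3, 4)
  J2 needs (3, 1, 2, 3) <= (3, 5, 3, 4) -> finishes; pool += (0, 2, 0, 1) = (3, 7, 3, 5)
  J6 needs (1, 7, 3, 4) <= (3, 7, 3, 5) -> finishes; pool += (0, 1, 1, 2) = (3, 8, 4, 7)
  J9 needs (1, 1, 0, 5) <= (3, 8, 4, 7) -> finishes; pool += (0, 1, 2, 1) = (3, 9, 6, 8)
  J8 needs (0, 3, 1, 0) <= (3, 9, 6, 8) -> finishes; pool += (1, 3, 0, 1) = (4, 12, 6, 9)
(3) The exact count: 18 of the possible complete orderings are safe sequences.


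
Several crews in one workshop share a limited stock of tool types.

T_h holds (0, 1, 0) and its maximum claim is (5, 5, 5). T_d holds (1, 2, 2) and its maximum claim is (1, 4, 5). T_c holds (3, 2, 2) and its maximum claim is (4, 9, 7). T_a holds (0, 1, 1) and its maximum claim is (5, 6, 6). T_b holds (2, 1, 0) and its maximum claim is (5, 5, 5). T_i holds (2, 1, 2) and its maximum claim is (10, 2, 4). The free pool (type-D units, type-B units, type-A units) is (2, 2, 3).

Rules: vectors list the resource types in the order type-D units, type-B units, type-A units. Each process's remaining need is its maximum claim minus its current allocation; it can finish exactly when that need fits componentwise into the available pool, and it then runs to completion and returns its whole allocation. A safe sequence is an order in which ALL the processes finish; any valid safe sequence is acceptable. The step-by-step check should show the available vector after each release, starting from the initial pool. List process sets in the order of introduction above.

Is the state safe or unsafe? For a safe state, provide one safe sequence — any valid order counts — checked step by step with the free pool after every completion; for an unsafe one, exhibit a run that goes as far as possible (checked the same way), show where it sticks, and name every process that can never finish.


SAFE. One safe sequence: T_d, T_b, T_h, T_a, T_c, T_i.
Key observation: the order's first zero-slack moment is T_d ((0, 2, 3) needed, (2, 2, 3) free — a requested resource with nothing to spare).
Step-by-step check:
  pool = (2, 2, 3)
  T_d: need (0, 2, 3) fits (2, 2, 3); releases (1, 2, 2), pool now (3, 4, 5)
  T_b: need (3, 4, 5) fits (3, 4, 5); releases (2, 1, 0), pool now (5, 5, 5)
  T_h: need (5, 4, 5) fits (5, 5, 5); releases (0, 1, 0), pool now (5, 6, 5)
  T_a: need (5, 5, 5) fits (5, 6, 5); releases (0, 1, 1), pool now (5, 7, 6)
  T_c: need (1, 7, 5) fits (5, 7, 6); releases (3, 2, 2), pool now (8, 9, 8)
  T_i: need (8, 1, 2) fits (8, 9, 8); releases (2, 1, 2), pool now (10, 10, 10)


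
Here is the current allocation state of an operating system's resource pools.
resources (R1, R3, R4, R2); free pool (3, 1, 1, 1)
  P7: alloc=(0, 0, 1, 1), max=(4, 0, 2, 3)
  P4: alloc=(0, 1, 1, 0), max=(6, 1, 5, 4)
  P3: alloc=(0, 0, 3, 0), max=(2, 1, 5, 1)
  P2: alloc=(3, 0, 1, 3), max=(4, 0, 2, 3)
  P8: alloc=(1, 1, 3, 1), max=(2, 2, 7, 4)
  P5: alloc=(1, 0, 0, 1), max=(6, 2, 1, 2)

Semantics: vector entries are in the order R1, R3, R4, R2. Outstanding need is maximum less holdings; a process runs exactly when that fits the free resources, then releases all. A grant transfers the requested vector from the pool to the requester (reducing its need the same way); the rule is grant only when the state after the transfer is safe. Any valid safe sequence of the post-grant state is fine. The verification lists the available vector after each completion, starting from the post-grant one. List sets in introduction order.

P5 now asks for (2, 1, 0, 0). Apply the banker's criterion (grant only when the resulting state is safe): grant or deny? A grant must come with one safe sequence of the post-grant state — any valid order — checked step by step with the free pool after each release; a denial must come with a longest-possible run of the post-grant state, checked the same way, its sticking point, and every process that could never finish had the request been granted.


DENY: after the grant no complete ordering would exist.
Key observation: after P2, P7 the pool peaks at (4, 0, 3, 5), and each blocked process is short somewhere: P4 on R1, R4; P3 on R3; P8 on R3, R4; P5 on R3.
Pretend the grant happened; the run P2, P7 goes as far as possible. Verifying each step:
  pool = (1, 0, 1, 1)
  P2: need (1, 0, 1, 0) fits (1, 0, 1, 1); releases (3, 0, 1, 3), pool now (4, 0, 2, 4)
  P7: need (4, 0, 1, 2) fits (4, 0, 2, 4); releases (0, 0, 1, 1), pool now (4, 0, 3, 5)
  blocked: P4 wants (6, 0, 4, 4), pool (4, 0, 3, 5) — not enough R1 and R4
  blocked: P3 wants (2, 1, 2, 1), pool (4, 0, 3, 5) — not enough R3
  blocked: P8 wants (1, 1, 4, 3), pool (4, 0, 3, 5) — not enough R3 and R4
  blocked: P5 wants (3, 1, 1, 1), pool (4, 0, 3, 5) — not enough R3
Processes that could never finish after the grant: P4, P3, P8 and P5.


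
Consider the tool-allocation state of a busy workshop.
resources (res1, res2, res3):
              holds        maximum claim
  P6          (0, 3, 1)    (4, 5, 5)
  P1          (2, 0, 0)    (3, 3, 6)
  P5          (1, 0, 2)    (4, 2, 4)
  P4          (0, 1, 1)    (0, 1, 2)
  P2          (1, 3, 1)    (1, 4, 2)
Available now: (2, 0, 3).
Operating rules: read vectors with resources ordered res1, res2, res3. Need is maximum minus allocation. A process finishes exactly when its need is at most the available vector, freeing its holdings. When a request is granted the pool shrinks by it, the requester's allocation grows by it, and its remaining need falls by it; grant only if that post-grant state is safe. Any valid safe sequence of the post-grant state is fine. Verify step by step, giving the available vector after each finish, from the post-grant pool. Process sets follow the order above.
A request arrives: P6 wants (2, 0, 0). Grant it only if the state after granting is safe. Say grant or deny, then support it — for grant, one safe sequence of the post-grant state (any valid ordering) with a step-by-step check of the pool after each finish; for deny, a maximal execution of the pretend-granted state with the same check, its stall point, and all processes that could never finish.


DENY: after the grant no complete ordering would exist.
Key observation: after P4, P2 the pool peaks at (1, 4, 5), and each blocked process is short somewhere: P6 on res1; P1 on res3; P5 on res1.
Pretend the grant happened; the run P4, P2 goes as far as possible. Walking it through:
  pool = (0, 0, 3)
  P4: need (0, 0, 1) fits (0, 0, 3); releases (0, 1, 1), pool now (0, 1, 4)
  P2: need (0, 1, 1) fits (0, 1, 4); releases (1, 3, 1), pool now (1, 4, 5)
  blocked: P6 wants (2, 2, 4), pool (1, 4, 5) — not enough res1
  blocked: P1 wants (1, 3, 6), pool (1, 4, 5) — not enough res3
  blocked: P5 wants (3, 2, 2), pool (1, 4, 5) — not enough res1
Processes that could never finish after the grant: P6, P1 and P5.


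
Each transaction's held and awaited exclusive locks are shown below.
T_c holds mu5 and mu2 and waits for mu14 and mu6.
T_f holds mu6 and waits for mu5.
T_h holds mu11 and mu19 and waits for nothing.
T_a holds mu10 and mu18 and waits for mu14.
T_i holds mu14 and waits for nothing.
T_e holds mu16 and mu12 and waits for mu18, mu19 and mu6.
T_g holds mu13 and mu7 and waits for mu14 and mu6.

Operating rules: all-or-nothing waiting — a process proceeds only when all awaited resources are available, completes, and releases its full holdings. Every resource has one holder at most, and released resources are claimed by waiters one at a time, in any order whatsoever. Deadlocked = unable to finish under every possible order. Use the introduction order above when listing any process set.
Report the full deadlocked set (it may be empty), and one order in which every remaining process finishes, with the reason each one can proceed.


Deadlocked: T_c, T_f, T_e and T_g.
Key observation: the knot is the closed ring of waits T_c -> T_f -> T_c; T_e and T_g wait into the deadlock from upstream.
A valid finishing order for the others: T_i, T_a, T_h.
Walking it through:
  T_i waits on nothing -> runs at once and releases mu14
  run T_a (all its waits — mu14 — are resolved); releases mu10 and mu18
  T_h waits on nothing -> runs at once and releases mu11 and mu19


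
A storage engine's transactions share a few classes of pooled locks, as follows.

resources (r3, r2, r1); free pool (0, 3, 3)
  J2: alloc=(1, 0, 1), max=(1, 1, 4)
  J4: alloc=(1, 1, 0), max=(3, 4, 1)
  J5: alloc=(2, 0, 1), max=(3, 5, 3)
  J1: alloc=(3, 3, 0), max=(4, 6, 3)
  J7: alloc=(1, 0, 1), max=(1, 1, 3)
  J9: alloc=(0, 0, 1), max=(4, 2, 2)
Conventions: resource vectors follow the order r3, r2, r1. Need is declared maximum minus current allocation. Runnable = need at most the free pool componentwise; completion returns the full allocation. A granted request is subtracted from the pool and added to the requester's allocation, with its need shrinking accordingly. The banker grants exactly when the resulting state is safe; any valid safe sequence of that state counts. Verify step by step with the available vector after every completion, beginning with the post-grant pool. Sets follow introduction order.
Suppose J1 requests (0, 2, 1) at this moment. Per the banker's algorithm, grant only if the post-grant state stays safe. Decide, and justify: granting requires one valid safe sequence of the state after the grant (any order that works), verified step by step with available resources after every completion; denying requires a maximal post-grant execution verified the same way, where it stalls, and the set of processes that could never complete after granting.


GRANT. The post-grant state is safe; one safe sequence: J7, J1, J5, J4, J9, J2.
Key observation: the grant leaves (0, 1, 2) free — enough for J7, whose release restarts the cascade.
Check on the post-grant state, step by step:
  pool = (0, 1, 2)
  run J7 (needs (0, 1, 2), free (0, 1, 2)); after release of (1, 0, 1) the pool is (1, 1, 3)
  run J1 (needs (1, 1, 2), free (1, 1, 3)); after release of (3, 5, 1) the pool is (4, 6, 4)
  run J5 (needs (1, 5, 2), free (4, 6, 4)); after release of (2, 0, 1) the pool is (6, 6, 5)
  run J4 (needs (2, 3, 1), free (6, 6, 5)); after release of (1, 1, 0) the pool is (7, 7, 5)
  run J9 (needs (4, 2, 1), free (7, 7, 5)); after release of (0, 0, 1) the pool is (7, 7, 6)
  run J2 (needs (0, 1, 3), free (7, 7, 6)); after release of (1, 0, 1) the pool is (8, 7, 7)


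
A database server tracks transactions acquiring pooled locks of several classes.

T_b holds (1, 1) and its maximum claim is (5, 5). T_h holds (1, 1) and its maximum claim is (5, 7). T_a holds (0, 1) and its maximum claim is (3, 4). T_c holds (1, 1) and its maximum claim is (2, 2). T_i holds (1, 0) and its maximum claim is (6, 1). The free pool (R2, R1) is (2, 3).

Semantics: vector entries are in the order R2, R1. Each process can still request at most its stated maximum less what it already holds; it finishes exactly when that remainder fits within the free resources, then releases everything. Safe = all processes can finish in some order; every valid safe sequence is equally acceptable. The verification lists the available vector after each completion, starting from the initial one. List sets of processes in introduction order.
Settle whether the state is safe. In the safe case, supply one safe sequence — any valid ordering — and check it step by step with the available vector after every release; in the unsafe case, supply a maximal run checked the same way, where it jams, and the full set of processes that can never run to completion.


The state is UNSAFE.
Key observation: T_c, T_a can finish, but then (3, 5) is all there is, and the blocked group's R2 demands exceed it.
Going as far as possible: T_c, T_a; after that, nothing fits. Verifying each step:
  pool = (2, 3)
  T_c: need (1, 1) fits (2, 3); releases (1, 1), pool now (3, 4)
  T_a: need (3, 3) fits (3, 4); releases (0, 1), pool now (3, 5)
  T_b still needs (4, 4) but only (3, 5) is free — short on R2
  T_h still needs (4, 6) but only (3, 5) is free — short on R2 and R1
  T_i still needs (5, 1) but only (3, 5) is free — short on R2
Never able to finish: T_b, T_h and T_i.


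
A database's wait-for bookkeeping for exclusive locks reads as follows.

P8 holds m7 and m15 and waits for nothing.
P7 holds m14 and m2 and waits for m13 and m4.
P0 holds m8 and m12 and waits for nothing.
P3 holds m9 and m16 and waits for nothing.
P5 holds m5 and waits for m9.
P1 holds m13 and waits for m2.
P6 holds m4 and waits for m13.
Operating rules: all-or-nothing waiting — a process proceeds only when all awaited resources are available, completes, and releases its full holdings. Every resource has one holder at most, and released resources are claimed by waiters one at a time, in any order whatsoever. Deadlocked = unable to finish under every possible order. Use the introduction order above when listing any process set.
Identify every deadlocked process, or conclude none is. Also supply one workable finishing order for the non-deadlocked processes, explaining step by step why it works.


Deadlocked: P7, P1 and P6.
Key observation: along P7 -> P1 -> P7, each member waits on what the next one holds — a deadlock; P6 is caught in further circular waits.
A valid finishing order for the others: P3, P5, P8, P0.
Verifying each step:
  P3 waits on nothing -> runs at once and releases m9 and m16
  run P5 (all its waits — m9 — are resolved); releases m5
  P8 waits on nothing -> runs at once and releases m7 and m15
  P0 waits on nothing -> runs at once and releases m8 and m12


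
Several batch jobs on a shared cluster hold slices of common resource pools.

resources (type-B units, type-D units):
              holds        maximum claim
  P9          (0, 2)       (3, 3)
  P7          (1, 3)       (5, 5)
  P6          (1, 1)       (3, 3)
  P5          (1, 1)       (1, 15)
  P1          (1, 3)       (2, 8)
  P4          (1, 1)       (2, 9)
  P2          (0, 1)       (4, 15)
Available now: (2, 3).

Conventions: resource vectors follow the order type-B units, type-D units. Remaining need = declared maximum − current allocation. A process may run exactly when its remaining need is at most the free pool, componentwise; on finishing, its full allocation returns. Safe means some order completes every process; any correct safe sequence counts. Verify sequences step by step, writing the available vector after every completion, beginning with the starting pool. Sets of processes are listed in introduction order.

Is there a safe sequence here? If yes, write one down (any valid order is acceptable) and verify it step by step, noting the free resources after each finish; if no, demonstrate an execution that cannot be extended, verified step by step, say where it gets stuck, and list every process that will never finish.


UNSAFE.
Key observation: once P6, P9, P1, P4, P7 finish, the pool peaks at (6, 13) — and every remaining process still needs more type-D units than that.
The run P6, P9, P1, P4, P7 cannot be extended any further. Walking it through:
  pool = (2, 3)
  run P6 (needs (2, 2), free (2, 3)); after release of (1, 1) the pool is (3, 4)
  run P9 (needs (3, 1), free (3, 4)); after release of (0, 2) the pool is (3, 6)
  run P1 (needs (1, 5), free (3, 6)); after release of (1, 3) the pool is (4, 9)
  run P4 (needs (1, 8), free (4, 9)); after release of (1, 1) the pool is (5, 10)
  run P7 (needs (4, 2), free (5, 10)); after release of (1, 3) the pool is (6, 13)
  blocked: P5 wants (0, 14), pool (6, 13) — not enough type-D units
  blocked: P2 wants (4, 14), pool (6, 13) — not enough type-D units
Processes that can never finish: P5 and P2.


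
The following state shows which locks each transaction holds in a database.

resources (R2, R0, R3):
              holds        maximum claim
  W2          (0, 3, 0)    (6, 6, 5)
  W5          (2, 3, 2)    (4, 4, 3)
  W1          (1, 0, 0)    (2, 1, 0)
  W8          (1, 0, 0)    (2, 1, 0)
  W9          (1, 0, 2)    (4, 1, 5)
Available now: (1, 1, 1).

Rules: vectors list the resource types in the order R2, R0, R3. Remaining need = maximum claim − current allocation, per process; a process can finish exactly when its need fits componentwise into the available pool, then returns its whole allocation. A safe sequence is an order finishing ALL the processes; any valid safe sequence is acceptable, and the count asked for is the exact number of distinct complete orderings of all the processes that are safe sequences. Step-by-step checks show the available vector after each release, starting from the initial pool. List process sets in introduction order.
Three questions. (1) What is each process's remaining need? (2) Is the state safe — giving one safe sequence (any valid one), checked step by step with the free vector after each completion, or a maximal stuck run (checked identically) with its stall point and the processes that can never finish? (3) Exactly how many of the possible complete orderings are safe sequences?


(1) Remaining need (order R2, R0, R3):
  W2: (6, 3, 5)
  W5: (2, 1, 1)
  W1: (1, 1, 0)
  W8: (1, 1, 0)
  W9: (3, 1, 3)
(2) SAFE — a valid safe sequence is W8, W5, W1, W9, W2.
Key observation: reading the order forward, W8 is the first process whose need (1, 1, 0) meets the free pool (1, 1, 1) exactly on a resource it requests.
Check, step by step:
  pool = (1, 1, 1)
  W8: need (1, 1, 0) fits (1, 1, 1); releases (1, 0, 0), pool now (2, 1, 1)
  W5: need (2, 1, 1) fits (2, 1, 1); releases (2, 3, 2), pool now (4, 4, 3)
  W1: need (1, 1, 0) fits (4, 4, 3); releases (1, 0, 0), pool now (5, 4, 3)
  W9: need (3, 1, 3) fits (5, 4, 3); releases (1, 0, 2), pool now (6, 4, 5)
  W2: need (6, 3, 5) fits (6, 4, 5); releases (0, 3, 0), pool now (6, 7, 5)
(3) Exactly 6 of the possible complete orderings are safe sequences.


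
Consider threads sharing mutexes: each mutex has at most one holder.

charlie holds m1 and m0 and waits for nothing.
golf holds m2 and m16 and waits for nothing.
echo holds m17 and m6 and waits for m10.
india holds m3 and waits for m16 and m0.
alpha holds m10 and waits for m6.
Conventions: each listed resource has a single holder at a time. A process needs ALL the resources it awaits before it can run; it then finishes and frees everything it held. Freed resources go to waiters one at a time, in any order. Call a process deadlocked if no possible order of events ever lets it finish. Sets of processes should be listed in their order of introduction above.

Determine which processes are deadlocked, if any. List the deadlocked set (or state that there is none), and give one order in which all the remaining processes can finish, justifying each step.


Deadlocked set: echo and alpha.
Key observation: the wait chain closes on itself along echo -> alpha -> echo; no other process is dragged down with it.
One completion order for the rest: golf, charlie, india.
Check, step by step:
  run golf (it waits on nothing); releases m2 and m16
  run charlie (it waits on nothing); releases m1 and m0
  run india (all its waits — m16 and m0 — are resolved); releases m3


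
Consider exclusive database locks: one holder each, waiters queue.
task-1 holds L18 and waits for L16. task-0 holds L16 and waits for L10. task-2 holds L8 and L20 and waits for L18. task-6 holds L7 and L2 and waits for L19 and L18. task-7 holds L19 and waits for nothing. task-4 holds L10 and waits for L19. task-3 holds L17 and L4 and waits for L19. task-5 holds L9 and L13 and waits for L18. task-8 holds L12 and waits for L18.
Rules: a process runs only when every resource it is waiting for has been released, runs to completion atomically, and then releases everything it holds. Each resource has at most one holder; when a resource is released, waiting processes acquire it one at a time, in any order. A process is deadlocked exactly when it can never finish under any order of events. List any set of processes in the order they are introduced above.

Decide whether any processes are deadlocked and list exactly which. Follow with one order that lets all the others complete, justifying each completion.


The deadlocked set is empty.
Key observation: although several processes wait, no cycle exists — each chain bottoms out at a free runner.
A valid finishing order for the others: task-7, task-4, task-0, task-1, task-8, task-3, task-6, task-5, task-2.
Verifying each step:
  run task-7 (it waits on nothing); releases L19
  task-4: everything it awaited (L19) is free; runs, freeing L10
  task-0: everything it awaited (L10) is free; runs, freeing L16
  task-1: everything it awaited (L16) is free; runs, freeing L18
  task-8: everything it awaited (L18) is free; runs, freeing L12
  task-3: everything it awaited (L19) is free; runs, freeing L17 and L4
  task-6: everything it awaited (L19 and L18) is free; runs, freeing L7 and L2
  task-5: everything it awaited (L18) is free; runs, freeing L9 and L13
  task-2: everything it awaited (L18) is free; runs, freeing L8 and L20


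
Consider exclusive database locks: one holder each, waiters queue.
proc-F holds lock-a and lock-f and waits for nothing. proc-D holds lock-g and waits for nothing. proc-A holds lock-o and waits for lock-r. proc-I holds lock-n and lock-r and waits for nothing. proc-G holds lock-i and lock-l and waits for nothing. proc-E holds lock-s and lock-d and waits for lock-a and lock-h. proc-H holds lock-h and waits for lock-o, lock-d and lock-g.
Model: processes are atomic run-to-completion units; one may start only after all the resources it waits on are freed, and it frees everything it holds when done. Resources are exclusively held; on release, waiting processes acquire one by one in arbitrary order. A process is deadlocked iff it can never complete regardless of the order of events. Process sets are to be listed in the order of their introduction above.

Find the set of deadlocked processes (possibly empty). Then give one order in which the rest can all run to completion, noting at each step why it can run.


Deadlocked set: proc-E and proc-H.
Key observation: the knot is the closed ring of waits proc-E -> proc-H -> proc-E; no other process is dragged down with it.
A valid finishing order for the others: proc-I, proc-G, proc-D, proc-A, proc-F.
Check, step by step:
  proc-I waits on nothing -> runs at once and releases lock-n and lock-r
  proc-G waits on nothing -> runs at once and releases lock-i and lock-l
  proc-D waits on nothing -> runs at once and releases lock-g
  run proc-A (all its waits — lock-r — are resolved); releases lock-o
  proc-F waits on nothing -> runs at once and releases lock-a and lock-f


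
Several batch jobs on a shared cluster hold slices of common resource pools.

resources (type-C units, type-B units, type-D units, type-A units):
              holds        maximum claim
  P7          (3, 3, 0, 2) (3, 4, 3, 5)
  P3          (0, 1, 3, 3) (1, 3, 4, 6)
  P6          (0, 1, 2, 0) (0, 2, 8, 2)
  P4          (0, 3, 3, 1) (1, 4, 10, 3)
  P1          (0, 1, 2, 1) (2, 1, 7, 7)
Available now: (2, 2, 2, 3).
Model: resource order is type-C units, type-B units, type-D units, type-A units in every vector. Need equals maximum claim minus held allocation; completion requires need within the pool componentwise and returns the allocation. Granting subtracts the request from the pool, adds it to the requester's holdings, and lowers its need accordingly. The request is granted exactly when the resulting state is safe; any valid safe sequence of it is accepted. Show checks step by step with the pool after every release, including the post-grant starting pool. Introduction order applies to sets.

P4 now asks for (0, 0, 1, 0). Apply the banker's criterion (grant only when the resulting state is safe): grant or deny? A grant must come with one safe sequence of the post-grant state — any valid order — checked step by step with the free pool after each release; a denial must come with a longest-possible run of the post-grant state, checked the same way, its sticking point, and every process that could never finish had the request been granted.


DENY — the pretend-granted state is unsafe.
Key observation: the wall is type-D units: completing P3, P7 brings the pool only to (5, 6, 4, 8), and all the rest need more.
Pretend the grant happened; the run P3, P7 goes as far as possible. Check, step by step:
  pool = (2, 2, 1, 3)
  P3 needs (1, 2, 1, 3) <= (2, 2, 1, 3) -> finishes; pool += (0, 1, 3, 3) = (2, 3, 4, 6)
  P7 needs (0, 1, 3, 3) <= (2, 3, 4, 6) -> finishes; pool += (3, 3, 0, 2) = (5, 6, 4, 8)
  P6 cannot run: need (0, 1, 6, 2) vs free (5, 6, 4, 8) (insufficient type-D units)
  P4 cannot run: need (1, 1, 6, 2) vs free (5, 6, 4, 8) (insufficient type-D units)
  P1 cannot run: need (2, 0, 5, 6) vs free (5, 6, 4, 8) (insufficient type-D units)
Had the request been granted, P6, P4 and P1 could never finish.


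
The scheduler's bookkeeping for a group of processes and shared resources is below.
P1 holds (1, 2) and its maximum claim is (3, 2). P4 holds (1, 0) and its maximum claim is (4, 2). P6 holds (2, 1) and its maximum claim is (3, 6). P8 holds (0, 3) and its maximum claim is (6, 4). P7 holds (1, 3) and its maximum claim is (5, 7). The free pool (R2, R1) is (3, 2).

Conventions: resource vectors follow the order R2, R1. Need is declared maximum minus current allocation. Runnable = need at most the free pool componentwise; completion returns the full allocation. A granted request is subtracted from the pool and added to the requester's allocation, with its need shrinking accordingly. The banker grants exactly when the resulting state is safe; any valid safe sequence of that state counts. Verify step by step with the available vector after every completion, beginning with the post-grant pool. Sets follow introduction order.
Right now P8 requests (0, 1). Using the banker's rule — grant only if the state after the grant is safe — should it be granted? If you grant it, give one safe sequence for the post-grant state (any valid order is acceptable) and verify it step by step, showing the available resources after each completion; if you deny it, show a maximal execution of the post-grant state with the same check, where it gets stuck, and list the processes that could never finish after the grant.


DENY: after the grant no complete ordering would exist.
Key observation: after P1, P4 the pool peaks at (5, 3), and each blocked process is short somewhere: P6 on R1; P8 on R2; P7 on R1.
After a pretend grant, a maximal execution: P1, P4 — then nothing else fits. Verifying each step:
  pool = (3, 1)
  run P1 (needs (2, 0), free (3, 1)); after release of (1, 2) the pool is (4, 3)
  run P4 (needs (3, 2), free (4, 3)); after release of (1, 0) the pool is (5, 3)
  blocked: P6 wants (1, 5), pool (5, 3) — not enough R1
  blocked: P8 wants (6, 0), pool (5, 3) — not enough R2
  blocked: P7 wants (4, 4), pool (5, 3) — not enough R1
Processes that could never finish after the grant: P6, P8 and P7.


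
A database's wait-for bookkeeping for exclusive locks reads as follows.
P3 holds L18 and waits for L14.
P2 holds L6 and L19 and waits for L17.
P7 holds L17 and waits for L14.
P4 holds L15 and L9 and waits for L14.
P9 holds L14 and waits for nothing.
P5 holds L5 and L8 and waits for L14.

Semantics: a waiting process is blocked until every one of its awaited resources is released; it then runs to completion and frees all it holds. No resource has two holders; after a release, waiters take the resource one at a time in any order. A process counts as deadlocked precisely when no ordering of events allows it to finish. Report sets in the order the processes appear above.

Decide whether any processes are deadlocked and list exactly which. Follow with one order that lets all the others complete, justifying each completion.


No process is deadlocked.
Key observation: the wait relation is loop-free; peeling off processes with no waits unwinds the whole state.
The rest can finish in the order P9, P7, P2, P3, P5, P4.
Walking it through:
  P9: no waits; runs immediately, freeing L14
  P7 waits on L14 — all released -> runs and releases L17
  P2 waits on L17 — all released -> runs and releases L6 and L19
  P3 waits on L14 — all released -> runs and releases L18
  P5 waits on L14 — all released -> runs and releases L5 and L8
  P4 waits on L14 — all released -> runs and releases L15 and L9


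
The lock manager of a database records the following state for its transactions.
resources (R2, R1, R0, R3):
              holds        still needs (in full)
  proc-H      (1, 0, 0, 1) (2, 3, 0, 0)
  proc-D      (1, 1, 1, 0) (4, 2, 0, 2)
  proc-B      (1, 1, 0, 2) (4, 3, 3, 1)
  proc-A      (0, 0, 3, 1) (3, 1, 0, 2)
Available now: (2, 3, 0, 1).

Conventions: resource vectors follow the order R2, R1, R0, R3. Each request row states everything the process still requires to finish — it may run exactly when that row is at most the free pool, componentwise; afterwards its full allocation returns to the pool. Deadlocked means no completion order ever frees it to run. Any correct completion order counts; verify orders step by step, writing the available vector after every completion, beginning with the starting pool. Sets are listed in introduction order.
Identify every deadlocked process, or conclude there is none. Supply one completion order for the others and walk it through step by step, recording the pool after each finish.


Deadlocked set: proc-D and proc-B.
Key observation: once proc-H, proc-A finish, the pool peaks at (3, 3, 3, 3) — and every remaining process still needs more R2 than that.
A valid finishing order for the others: proc-H, proc-A. Walking it through:
  pool = (2, 3, 0, 1)
  proc-H: need (2, 3, 0, 0) fits (2, 3, 0, 1); releases (1, 0, 0, 1), pool now (3, 3, 0, 2)
  proc-A: need (3, 1, 0, 2) fits (3, 3, 0, 2); releases (0, 0, 3, 1), pool now (3, 3, 3, 3)
The stuck group stays short no matter what:
  proc-D still needs (4, 2, 0, 2) but only (3, 3, 3, 3) is free — short on R2
  proc-B still needs (4, 3, 3, 1) but only (3, 3, 3, 3) is free — short on R2


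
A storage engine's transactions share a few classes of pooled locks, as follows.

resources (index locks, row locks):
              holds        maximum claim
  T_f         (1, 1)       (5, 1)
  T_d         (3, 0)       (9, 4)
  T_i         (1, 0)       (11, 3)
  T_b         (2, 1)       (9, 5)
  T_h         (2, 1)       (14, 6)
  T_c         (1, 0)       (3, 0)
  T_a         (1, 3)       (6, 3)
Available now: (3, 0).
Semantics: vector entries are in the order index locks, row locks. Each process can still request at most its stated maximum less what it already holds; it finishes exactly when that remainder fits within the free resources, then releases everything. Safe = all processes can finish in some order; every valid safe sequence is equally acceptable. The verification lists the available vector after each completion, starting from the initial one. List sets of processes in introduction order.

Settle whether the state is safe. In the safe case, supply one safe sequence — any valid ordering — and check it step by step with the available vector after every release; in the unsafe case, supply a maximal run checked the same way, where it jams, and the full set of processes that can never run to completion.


The state is SAFE; one workable sequence: T_c, T_f, T_a, T_d, T_b, T_i, T_h.
Key observation: reading the order forward, T_f is the first process whose need (4, 0) meets the free pool (4, 0) exactly on a resource it requests.
Verifying each step:
  pool = (3, 0)
  T_c needs (2, 0) <= (3, 0) -> finishes; pool += (1, 0) = (4, 0)
  T_f needs (4, 0) <= (4, 0) -> finishes; pool += (1, 1) = (5, 1)
  T_a needs (5, 0) <= (5, 1) -> finishes; pool += (1, 3) = (6, 4)
  T_d needs (6, 4) <= (6, 4) -> finishes; pool += (3, 0) = (9, 4)
  T_b needs (7, 4) <= (9, 4) -> finishes; pool += (2, 1) = (11, 5)
  T_i needs (10, 3) <= (11, 5) -> finishes; pool += (1, 0) = (12, 5)
  T_h needs (12, 5) <= (12, 5) -> finishes; pool += (2, 1) = (14, 6)


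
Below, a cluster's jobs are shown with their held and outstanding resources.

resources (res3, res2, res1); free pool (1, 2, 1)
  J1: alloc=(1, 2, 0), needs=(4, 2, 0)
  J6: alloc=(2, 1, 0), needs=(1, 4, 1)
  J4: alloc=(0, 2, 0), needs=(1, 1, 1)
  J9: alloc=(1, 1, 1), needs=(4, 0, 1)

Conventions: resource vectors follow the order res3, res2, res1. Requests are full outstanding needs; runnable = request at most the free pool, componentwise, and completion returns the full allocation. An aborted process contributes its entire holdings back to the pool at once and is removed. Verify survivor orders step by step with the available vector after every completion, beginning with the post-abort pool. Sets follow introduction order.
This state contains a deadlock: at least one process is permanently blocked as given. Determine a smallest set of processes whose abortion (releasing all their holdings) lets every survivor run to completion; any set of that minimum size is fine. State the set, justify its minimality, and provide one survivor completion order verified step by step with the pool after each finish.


The answer: abort J1.
Key observation: the deadlocked J9 becomes finishable only because J1 released (1, 2, 0); it completes at step 2 below.
No smaller set exists: with zero aborts the deadlock remains.
Survivors finish in the order: J6, J9, J4. Step-by-step check (pool after the aborts first):
  pool = (2, 4, 1)
  run J6 (needs (1, 4, 1), free (2, 4, 1)); after release of (2, 1, 0) the pool is (4, 5, 1)
  run J9 (needs (4, 0, 1), free (4, 5, 1)); after release of (1, 1, 1) the pool is (5, 6, 2)
  run J4 (needs (1, 1, 1), free (5, 6, 2)); after release of (0, 2, 0) the pool is (5, 8, 2)


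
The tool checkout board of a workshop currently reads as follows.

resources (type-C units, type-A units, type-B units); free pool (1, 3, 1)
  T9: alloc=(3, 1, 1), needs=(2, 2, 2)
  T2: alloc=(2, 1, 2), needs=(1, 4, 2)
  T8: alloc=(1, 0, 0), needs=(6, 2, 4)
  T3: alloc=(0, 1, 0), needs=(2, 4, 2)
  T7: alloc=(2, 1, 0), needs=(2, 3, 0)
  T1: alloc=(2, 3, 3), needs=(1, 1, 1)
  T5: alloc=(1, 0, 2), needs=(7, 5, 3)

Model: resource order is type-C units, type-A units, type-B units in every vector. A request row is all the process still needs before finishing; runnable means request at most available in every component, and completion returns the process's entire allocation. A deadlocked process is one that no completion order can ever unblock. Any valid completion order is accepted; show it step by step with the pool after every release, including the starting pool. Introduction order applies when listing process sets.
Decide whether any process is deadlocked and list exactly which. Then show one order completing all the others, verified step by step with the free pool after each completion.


The deadlocked set is empty.
Key observation: beginning at T1, releases accumulate fast enough that every process eventually fits.
A valid finishing order for the others: T1, T7, T9, T5, T3, T2, T8. Verifying each step:
  pool = (1, 3, 1)
  T1: need (1, 1, 1) fits (1, 3, 1); releases (2, 3, 3), pool now (3, 6, 4)
  T7: need (2, 3, 0) fits (3, 6, 4); releases (2, 1, 0), pool now (5, 7, 4)
  T9: need (2, 2, 2) fits (5, 7, 4); releases (3, 1, 1), pool now (8, 8, 5)
  T5: need (7, 5, 3) fits (8, 8, 5); releases (1, 0, 2), pool now (9, 8, 7)
  T3: need (2, 4, 2) fits (9, 8, 7); releases (0, 1, 0), pool now (9, 9, 7)
  T2: need (1, 4, 2) fits (9, 9, 7); releases (2, 1, 2), pool now (11, 10, 9)
  T8: need (6, 2, 4) fits (11, 10, 9); releases (1, 0, 0), pool now (12, 10, 9)
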